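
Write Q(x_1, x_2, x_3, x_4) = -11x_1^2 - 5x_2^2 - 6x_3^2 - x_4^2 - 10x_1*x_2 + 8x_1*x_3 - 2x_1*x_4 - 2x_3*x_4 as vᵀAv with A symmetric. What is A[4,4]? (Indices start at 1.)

The coefficient of x_4^2 in Q is -1, and that is exactly A[4,4].

-1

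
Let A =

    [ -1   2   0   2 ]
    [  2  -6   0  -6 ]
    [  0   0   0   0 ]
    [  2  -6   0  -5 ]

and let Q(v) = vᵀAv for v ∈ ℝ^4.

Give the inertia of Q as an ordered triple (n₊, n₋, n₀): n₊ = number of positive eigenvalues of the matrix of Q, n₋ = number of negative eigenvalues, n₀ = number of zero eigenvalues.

Applying the same elementary operations to the rows and columns of A produces a congruent diagonal matrix with entries -1, -2, 0, 1.
That gives 1 positive, 2 negative, 1 zero pivots.

(1, 2, 1)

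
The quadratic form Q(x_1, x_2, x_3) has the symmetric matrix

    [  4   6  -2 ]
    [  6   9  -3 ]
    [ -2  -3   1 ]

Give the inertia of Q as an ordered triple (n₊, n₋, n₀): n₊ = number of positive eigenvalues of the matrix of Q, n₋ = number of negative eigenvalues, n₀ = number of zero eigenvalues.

(1, 0, 2)

Symmetric row and column elimination reduces A to a congruent diagonal form with pivots 4, 0, 0.
That gives 1 positive, 2 zero pivots.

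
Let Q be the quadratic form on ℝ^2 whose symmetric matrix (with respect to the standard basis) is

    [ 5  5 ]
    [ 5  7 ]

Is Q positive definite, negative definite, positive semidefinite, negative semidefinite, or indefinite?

positive definite

Leading principal minors: Δ_1 = 5, Δ_2 = 10.
All leading principal minors are positive, so by Sylvester's criterion Q is positive definite.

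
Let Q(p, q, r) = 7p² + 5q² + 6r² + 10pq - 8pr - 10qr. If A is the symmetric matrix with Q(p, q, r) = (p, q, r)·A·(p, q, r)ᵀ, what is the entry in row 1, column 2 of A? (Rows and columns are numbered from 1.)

The coefficient of p·q in Q is 10. For a symmetric A this equals A[1,2] + A[2,1] = 2·A[1,2].
So A[1,2] = 10/2 = 5.

5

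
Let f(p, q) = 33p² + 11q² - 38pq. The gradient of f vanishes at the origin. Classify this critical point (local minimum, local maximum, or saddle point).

local minimum

The Hessian at the origin is H = [[66, -38], [-38, 22]].
det H = 66·22 − (-38)² = 8 > 0 and H[1,1] = 66 > 0, so H is positive definite.
Therefore the origin is a local minimum.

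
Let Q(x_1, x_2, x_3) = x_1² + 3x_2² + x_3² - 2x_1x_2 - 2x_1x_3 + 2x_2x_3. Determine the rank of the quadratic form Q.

The symmetric matrix is A = [[1, -1, -1], [-1, 3, 1], [-1, 1, 1]].
Row-reducing A symmetrically gives the diagonal entries 1, 2, 0.
That gives 2 positive, 1 zero pivots.
The rank is the number of nonzero pivots: 2.

2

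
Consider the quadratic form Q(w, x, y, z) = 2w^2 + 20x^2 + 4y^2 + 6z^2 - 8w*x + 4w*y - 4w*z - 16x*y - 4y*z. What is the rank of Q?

The symmetric matrix is A = [[2, -4, 2, -2], [-4, 20, -8, 0], [2, -8, 4, -2], [-2, 0, -2, 6]].
Symmetric row and column elimination reduces A to a congruent diagonal form with pivots 2, 12, 2/3, 0.
So there are 3 positive, 1 zero pivots.
The rank is the number of nonzero pivots: 3.

3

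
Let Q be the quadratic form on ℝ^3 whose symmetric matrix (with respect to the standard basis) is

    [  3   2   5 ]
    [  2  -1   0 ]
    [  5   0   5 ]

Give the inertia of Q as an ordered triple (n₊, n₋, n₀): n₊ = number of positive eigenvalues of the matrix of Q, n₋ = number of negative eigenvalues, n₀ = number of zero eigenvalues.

Symmetric row and column elimination reduces A to a congruent diagonal form with pivots 3, -7/3, 10/7.
That gives 2 positive, 1 negative pivots.

(2, 1, 0)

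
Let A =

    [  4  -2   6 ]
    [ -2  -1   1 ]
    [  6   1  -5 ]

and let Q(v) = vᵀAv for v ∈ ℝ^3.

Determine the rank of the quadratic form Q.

3

Symmetric row and column elimination reduces A to a congruent diagonal form with pivots 4, -2, -6.
So there are 1 positive, 2 negative pivots.
The rank is the number of nonzero pivots: 3.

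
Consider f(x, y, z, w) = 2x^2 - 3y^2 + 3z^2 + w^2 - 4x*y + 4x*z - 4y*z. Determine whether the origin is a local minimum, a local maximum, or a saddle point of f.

The Hessian at the origin is H = [[4, -4, 4, 0], [-4, -6, -4, 0], [4, -4, 6, 0], [0, 0, 0, 2]].
Row-reducing H symmetrically gives the diagonal entries 4, -10, 2, 2.
So there are 3 positive, 1 negative pivots.
H is indefinite, so the origin is a saddle point.

saddle point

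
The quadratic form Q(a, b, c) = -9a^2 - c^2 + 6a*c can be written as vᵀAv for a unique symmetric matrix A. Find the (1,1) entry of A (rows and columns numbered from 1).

The coefficient of a^2 in Q is -9, and that is exactly A[1,1].

-9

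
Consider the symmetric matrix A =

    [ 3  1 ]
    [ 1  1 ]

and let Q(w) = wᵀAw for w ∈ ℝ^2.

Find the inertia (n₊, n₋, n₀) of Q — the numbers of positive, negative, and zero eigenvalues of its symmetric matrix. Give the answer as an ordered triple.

(2, 0, 0)

Symmetric row and column elimination reduces A to a congruent diagonal form with pivots 3, 2/3.
That gives 2 positive pivots.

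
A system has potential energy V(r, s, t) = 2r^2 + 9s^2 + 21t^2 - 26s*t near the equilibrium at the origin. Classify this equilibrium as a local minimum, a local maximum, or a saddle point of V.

local minimum

The Hessian at the origin is H = [[4, 0, 0], [0, 18, -26], [0, -26, 42]].
Symmetric row and column elimination reduces H to a congruent diagonal form with pivots 4, 18, 40/9.
Counting signs: 3 positive.
H is positive definite, so the origin is a strict local minimum.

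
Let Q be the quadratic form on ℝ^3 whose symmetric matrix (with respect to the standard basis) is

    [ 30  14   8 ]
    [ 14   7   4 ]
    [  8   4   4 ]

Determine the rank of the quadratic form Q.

3

Symmetric row and column elimination reduces A to a congruent diagonal form with pivots 30, 7/15, 12/7.
That gives 3 positive pivots.
The rank is the number of nonzero pivots: 3.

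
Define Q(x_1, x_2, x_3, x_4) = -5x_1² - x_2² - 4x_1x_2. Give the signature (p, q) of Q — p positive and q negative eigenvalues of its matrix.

(0, 2)

The symmetric matrix is A = [[-5, -2, 0, 0], [-2, -1, 0, 0], [0, 0, 0, 0], [0, 0, 0, 0]].
Applying the same elementary operations to the rows and columns of A produces a congruent diagonal matrix with entries -5, -1/5, 0, 0.
So there are 2 negative, 2 zero pivots.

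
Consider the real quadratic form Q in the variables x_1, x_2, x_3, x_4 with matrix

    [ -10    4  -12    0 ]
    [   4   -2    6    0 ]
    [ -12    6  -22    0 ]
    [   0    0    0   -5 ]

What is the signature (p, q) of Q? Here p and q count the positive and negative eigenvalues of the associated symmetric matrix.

(0, 4)

Applying the same elementary operations to the rows and columns of A produces a congruent diagonal matrix with entries -10, -2/5, -4, -5.
Counting signs: 4 negative.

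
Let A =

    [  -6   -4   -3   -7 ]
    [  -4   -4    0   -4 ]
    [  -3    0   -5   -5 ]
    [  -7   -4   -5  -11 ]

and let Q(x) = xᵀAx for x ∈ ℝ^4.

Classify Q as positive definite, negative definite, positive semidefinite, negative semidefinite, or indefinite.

negative definite

Symmetric row and column elimination reduces A to a congruent diagonal form with pivots -6, -4/3, -1/2, -2.
That gives 4 negative pivots.
Hence Q is negative definite.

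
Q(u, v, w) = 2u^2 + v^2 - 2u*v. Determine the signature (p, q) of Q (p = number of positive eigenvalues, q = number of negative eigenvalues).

(2, 0)

The symmetric matrix is A = [[2, -1, 0], [-1, 1, 0], [0, 0, 0]].
Congruent diagonalization of A (simultaneous row and column reduction) yields pivots 2, 1/2, 0.
That gives 2 positive, 1 zero pivots.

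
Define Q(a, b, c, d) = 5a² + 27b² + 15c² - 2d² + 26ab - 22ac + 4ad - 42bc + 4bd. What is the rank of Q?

4

The symmetric matrix is A = [[5, 13, -11, 2], [13, 27, -21, 2], [-11, -21, 15, 0], [2, 2, 0, -2]].
An LDLᵀ factorisation of A has diagonal entries 5, -34/5, -12/17, -1/3.
So there are 1 positive, 3 negative pivots.
The rank is the number of nonzero pivots: 4.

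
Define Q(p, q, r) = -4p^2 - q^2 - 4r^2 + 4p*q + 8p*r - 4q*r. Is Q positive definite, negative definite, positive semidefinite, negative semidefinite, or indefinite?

negative semidefinite

Write A = [[-4, 2, 4], [2, -1, -2], [4, -2, -4]].
Applying the same elementary operations to the rows and columns of A produces a congruent diagonal matrix with entries -4, 0, 0.
That gives 1 negative, 2 zero pivots.
Hence Q is negative semidefinite.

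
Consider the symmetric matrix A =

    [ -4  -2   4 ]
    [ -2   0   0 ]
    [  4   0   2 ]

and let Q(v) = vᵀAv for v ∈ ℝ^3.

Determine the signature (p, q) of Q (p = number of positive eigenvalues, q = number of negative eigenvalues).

(2, 1)

Row-reducing A symmetrically gives the diagonal entries -4, 1, 2.
Counting signs: 2 positive, 1 negative.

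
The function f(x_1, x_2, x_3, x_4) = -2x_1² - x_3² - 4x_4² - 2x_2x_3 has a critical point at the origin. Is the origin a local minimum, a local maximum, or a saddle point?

The Hessian at the origin is H = [[-4, 0, 0, 0], [0, 0, -2, 0], [0, -2, -2, 0], [0, 0, 0, -8]].
H is indefinite, so the origin is a saddle point.

saddle point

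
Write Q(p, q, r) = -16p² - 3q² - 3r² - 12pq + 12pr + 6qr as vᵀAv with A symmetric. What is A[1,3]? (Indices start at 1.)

6

The coefficient of p·r in Q is 12. For a symmetric A this equals A[1,3] + A[3,1] = 2·A[1,3].
So A[1,3] = 12/2 = 6.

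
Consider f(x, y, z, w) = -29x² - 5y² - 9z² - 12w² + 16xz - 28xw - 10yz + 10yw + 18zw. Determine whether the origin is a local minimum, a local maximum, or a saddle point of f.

The Hessian at the origin is H = [[-58, 0, 16, -28], [0, -10, -10, 10], [16, -10, -18, 18], [-28, 10, 18, -24]].
Symmetric row and column elimination reduces H to a congruent diagonal form with pivots -58, -10, -104/29, -6/13.
Counting signs: 4 negative.
H is negative definite, so the origin is a strict local maximum.

local maximum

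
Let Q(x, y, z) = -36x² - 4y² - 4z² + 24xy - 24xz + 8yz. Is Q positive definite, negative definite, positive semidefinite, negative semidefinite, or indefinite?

negative semidefinite

The associated matrix is A = [[-36, 12, -12], [12, -4, 4], [-12, 4, -4]].
Congruent diagonalization of A (simultaneous row and column reduction) yields pivots -36, 0, 0.
That gives 1 negative, 2 zero pivots.
Hence Q is negative semidefinite.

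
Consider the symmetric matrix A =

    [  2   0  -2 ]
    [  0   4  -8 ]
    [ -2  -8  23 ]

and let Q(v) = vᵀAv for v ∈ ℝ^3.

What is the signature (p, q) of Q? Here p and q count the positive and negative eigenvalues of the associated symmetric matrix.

(3, 0)

Row-reducing A symmetrically gives the diagonal entries 2, 4, 5.
So there are 3 positive pivots.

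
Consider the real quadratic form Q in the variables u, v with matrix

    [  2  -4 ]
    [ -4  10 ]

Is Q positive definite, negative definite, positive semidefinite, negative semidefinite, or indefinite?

An LDLᵀ factorisation of A has diagonal entries 2, 2.
Counting signs: 2 positive.
Hence Q is positive definite.

positive definite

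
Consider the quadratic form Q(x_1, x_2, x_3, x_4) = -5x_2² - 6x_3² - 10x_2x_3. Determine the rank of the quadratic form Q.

Write A = [[0, 0, 0, 0], [0, -5, -5, 0], [0, -5, -6, 0], [0, 0, 0, 0]].
Congruent diagonalization of A (simultaneous row and column reduction) yields pivots 0, -5, -1, 0.
Counting signs: 2 negative, 2 zero.
The rank is the number of nonzero pivots: 2.

2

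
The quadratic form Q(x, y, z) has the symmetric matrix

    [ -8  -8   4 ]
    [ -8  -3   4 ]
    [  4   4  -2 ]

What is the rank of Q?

2

Congruent diagonalization of A (simultaneous row and column reduction) yields pivots -8, 5, 0.
That gives 1 positive, 1 negative, 1 zero pivots.
The rank is the number of nonzero pivots: 2.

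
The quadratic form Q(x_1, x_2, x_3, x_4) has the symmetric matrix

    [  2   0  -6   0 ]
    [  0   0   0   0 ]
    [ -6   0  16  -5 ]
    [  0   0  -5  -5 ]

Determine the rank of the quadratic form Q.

Row-reducing A symmetrically gives the diagonal entries 2, 0, -2, 15/2.
So there are 2 positive, 1 negative, 1 zero pivots.
The rank is the number of nonzero pivots: 3.

3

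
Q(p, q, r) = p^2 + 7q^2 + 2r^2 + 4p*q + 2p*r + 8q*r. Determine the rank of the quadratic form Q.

3

The symmetric matrix is A = [[1, 2, 1], [2, 7, 4], [1, 4, 2]].
Applying the same elementary operations to the rows and columns of A produces a congruent diagonal matrix with entries 1, 3, -1/3.
That gives 2 positive, 1 negative pivots.
The rank is the number of nonzero pivots: 3.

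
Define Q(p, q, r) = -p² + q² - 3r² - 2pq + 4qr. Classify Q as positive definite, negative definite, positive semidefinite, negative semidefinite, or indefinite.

The associated matrix is A = [[-1, -1, 0], [-1, 1, 2], [0, 2, -3]].
Congruent diagonalization of A (simultaneous row and column reduction) yields pivots -1, 2, -5.
Counting signs: 1 positive, 2 negative.
Hence Q is indefinite.

indefinite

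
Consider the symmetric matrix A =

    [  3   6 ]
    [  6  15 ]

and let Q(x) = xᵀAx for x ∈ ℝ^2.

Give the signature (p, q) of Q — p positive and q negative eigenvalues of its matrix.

(2, 0)

Symmetric row and column elimination reduces A to a congruent diagonal form with pivots 3, 3.
Counting signs: 2 positive.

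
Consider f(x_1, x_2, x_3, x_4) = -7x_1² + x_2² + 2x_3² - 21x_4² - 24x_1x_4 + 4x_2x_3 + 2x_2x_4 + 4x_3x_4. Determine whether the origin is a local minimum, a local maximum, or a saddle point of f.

The Hessian at the origin is H = [[-14, 0, 0, -24], [0, 2, 4, 2], [0, 4, 4, 4], [-24, 2, 4, -42]].
Row-reducing H symmetrically gives the diagonal entries -14, 2, -4, -20/7.
Counting signs: 1 positive, 3 negative.
H is indefinite, so the origin is a saddle point.

saddle point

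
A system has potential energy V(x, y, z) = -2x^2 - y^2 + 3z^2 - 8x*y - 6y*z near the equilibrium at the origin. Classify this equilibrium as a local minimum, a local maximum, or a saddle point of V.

saddle point

The Hessian at the origin is H = [[-4, -8, 0], [-8, -2, -6], [0, -6, 6]].
An LDLᵀ factorisation of H has diagonal entries -4, 14, 24/7.
That gives 2 positive, 1 negative pivots.
H is indefinite, so the origin is a saddle point.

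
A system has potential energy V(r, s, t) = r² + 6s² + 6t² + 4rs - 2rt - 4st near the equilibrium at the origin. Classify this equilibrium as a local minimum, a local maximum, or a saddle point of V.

The Hessian at the origin is H = [[2, 4, -2], [4, 12, -4], [-2, -4, 12]].
Row-reducing H symmetrically gives the diagonal entries 2, 4, 10.
That gives 3 positive pivots.
H is positive definite, so the origin is a strict local minimum.

local minimum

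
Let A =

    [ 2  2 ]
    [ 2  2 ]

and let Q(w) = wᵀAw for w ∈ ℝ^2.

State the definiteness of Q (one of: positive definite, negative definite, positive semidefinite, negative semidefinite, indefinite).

positive semidefinite

Symmetric row and column elimination reduces A to a congruent diagonal form with pivots 2, 0.
That gives 1 positive, 1 zero pivots.
Hence Q is positive semidefinite.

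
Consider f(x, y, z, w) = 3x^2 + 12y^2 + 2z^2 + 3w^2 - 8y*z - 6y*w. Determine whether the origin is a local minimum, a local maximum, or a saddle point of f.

local minimum

The Hessian at the origin is H = [[6, 0, 0, 0], [0, 24, -8, -6], [0, -8, 4, 0], [0, -6, 0, 6]].
Row-reducing H symmetrically gives the diagonal entries 6, 24, 4/3, 3/2.
That gives 4 positive pivots.
H is positive definite, so the origin is a strict local minimum.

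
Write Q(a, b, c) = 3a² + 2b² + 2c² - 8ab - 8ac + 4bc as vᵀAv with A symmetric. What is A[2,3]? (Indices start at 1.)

The coefficient of b·c in Q is 4. For a symmetric A this equals A[2,3] + A[3,2] = 2·A[2,3].
So A[2,3] = 4/2 = 2.

2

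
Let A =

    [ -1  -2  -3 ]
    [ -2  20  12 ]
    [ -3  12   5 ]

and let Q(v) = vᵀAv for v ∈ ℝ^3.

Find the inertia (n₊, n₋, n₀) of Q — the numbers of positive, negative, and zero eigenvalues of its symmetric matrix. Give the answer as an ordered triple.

Row-reducing A symmetrically gives the diagonal entries -1, 24, 1/2.
That gives 2 positive, 1 negative pivots.

(2, 1, 0)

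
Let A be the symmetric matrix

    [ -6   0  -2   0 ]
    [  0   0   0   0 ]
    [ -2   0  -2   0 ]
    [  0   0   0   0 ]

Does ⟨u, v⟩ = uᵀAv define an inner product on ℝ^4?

Symmetric row and column elimination reduces A to a congruent diagonal form with pivots -6, 0, -4/3, 0.
That gives 2 negative, 2 zero pivots.
Hence Q is negative semidefinite.
⟨·,·⟩ is an inner product exactly when A is positive definite.

no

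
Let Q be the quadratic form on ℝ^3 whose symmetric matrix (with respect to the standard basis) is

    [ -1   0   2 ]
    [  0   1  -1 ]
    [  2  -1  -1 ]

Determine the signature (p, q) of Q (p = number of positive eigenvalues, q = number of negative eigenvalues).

(2, 1)

Applying the same elementary operations to the rows and columns of A produces a congruent diagonal matrix with entries -1, 1, 2.
So there are 2 positive, 1 negative pivots.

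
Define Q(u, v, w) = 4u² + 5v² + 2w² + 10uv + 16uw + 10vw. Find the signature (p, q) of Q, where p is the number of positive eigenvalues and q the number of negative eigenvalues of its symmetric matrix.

(2, 1)

Write A = [[4, 5, 8], [5, 5, 5], [8, 5, 2]].
An LDLᵀ factorisation of A has diagonal entries 4, -5/4, 6.
Counting signs: 2 positive, 1 negative.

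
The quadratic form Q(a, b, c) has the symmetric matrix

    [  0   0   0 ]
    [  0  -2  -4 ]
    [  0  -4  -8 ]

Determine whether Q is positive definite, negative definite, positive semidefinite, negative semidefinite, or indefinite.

negative semidefinite

Congruent diagonalization of A (simultaneous row and column reduction) yields pivots 0, -2, 0.
So there are 1 negative, 2 zero pivots.
Hence Q is negative semidefinite.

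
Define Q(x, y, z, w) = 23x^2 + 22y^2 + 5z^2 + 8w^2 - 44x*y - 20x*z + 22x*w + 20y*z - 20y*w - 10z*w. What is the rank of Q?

Write A = [[23, -22, -10, 11], [-22, 22, 10, -10], [-10, 10, 5, -5], [11, -10, -5, 8]].
Applying the same elementary operations to the rows and columns of A produces a congruent diagonal matrix with entries 23, 22/23, 5/11, 2.
Counting signs: 4 positive.
The rank is the number of nonzero pivots: 4.

4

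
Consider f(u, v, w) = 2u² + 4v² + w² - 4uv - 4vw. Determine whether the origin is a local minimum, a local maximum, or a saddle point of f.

The Hessian at the origin is H = [[4, -4, 0], [-4, 8, -4], [0, -4, 2]].
Symmetric row and column elimination reduces H to a congruent diagonal form with pivots 4, 4, -2.
Counting signs: 2 positive, 1 negative.
H is indefinite, so the origin is a saddle point.

saddle point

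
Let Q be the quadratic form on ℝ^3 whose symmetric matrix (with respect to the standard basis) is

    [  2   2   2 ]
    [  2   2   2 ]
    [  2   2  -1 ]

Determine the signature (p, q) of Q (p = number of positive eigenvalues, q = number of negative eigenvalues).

(1, 1)

Applying the same elementary operations to the rows and columns of A produces a congruent diagonal matrix with entries 2, 0, -3.
So there are 1 positive, 1 negative, 1 zero pivots.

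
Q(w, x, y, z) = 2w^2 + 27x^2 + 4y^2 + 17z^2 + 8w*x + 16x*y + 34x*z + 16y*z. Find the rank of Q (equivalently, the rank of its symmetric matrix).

4

The symmetric matrix is A = [[2, 4, 0, 0], [4, 27, 8, 17], [0, 8, 4, 8], [0, 17, 8, 17]].
Congruent diagonalization of A (simultaneous row and column reduction) yields pivots 2, 19, 12/19, 2/3.
Counting signs: 4 positive.
The rank is the number of nonzero pivots: 4.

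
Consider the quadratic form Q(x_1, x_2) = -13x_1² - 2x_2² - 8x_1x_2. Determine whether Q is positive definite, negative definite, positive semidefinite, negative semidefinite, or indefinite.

negative definite

Write A = [[-13, -4], [-4, -2]].
Symmetric row and column elimination reduces A to a congruent diagonal form with pivots -13, -10/13.
So there are 2 negative pivots.
Hence Q is negative definite.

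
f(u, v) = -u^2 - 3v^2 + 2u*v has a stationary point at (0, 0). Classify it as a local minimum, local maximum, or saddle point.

local maximum

The Hessian at the origin is H = [[-2, 2], [2, -6]].
det H = -2·-6 − (2)² = 8 > 0 and H[1,1] = -2 < 0, so H is negative definite.
Therefore the origin is a local maximum.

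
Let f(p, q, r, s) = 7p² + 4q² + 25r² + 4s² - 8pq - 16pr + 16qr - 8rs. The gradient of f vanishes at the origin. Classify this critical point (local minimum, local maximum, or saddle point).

local minimum

The Hessian at the origin is H = [[14, -8, -16, 0], [-8, 8, 16, 0], [-16, 16, 50, -8], [0, 0, -8, 8]].
Row-reducing H symmetrically gives the diagonal entries 14, 24/7, 18, 40/9.
That gives 4 positive pivots.
H is positive definite, so the origin is a strict local minimum.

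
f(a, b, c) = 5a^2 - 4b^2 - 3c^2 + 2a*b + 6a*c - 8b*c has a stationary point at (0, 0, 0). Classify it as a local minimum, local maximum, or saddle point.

saddle point

The Hessian at the origin is H = [[10, 2, 6], [2, -8, -8], [6, -8, -6]].
An LDLᵀ factorisation of H has diagonal entries 10, -42/5, 10/21.
Counting signs: 2 positive, 1 negative.
H is indefinite, so the origin is a saddle point.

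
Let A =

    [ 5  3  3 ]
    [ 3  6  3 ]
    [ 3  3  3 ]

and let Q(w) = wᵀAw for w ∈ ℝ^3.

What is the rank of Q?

3

Applying the same elementary operations to the rows and columns of A produces a congruent diagonal matrix with entries 5, 21/5, 6/7.
That gives 3 positive pivots.
The rank is the number of nonzero pivots: 3.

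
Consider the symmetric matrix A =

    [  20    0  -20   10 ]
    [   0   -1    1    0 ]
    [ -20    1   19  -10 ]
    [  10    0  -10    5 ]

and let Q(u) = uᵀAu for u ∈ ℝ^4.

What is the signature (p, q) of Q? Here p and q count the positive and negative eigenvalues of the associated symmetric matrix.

(1, 1)

Congruent diagonalization of A (simultaneous row and column reduction) yields pivots 20, -1, 0, 0.
So there are 1 positive, 1 negative, 2 zero pivots.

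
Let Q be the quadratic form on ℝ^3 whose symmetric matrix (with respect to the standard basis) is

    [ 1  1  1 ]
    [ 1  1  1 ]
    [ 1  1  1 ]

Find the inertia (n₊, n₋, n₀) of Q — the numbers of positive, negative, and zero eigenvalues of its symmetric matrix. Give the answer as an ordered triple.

(1, 0, 2)

Row-reducing A symmetrically gives the diagonal entries 1, 0, 0.
That gives 1 positive, 2 zero pivots.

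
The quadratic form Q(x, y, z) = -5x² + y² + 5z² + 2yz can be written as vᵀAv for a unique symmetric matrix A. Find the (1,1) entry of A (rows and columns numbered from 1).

The coefficient of x² in Q is -5, and that is exactly A[1,1].

-5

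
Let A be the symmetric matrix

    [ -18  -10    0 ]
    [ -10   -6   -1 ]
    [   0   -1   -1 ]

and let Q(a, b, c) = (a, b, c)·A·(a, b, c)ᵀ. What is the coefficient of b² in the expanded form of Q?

-6

The coefficient of b² is the diagonal entry A[2,2] = -6.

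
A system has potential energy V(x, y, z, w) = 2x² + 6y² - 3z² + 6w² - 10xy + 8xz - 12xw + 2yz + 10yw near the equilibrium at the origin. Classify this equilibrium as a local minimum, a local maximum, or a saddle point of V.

The Hessian at the origin is H = [[4, -10, 8, -12], [-10, 12, 2, 10], [8, 2, -6, 0], [-12, 10, 0, 12]].
Row-reducing H symmetrically gives the diagonal entries 4, -13, 198/13, 40/99.
Counting signs: 3 positive, 1 negative.
H is indefinite, so the origin is a saddle point.

saddle point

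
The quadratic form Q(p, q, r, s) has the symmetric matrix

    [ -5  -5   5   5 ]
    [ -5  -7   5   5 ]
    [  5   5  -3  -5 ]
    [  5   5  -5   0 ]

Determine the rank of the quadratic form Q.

4

An LDLᵀ factorisation of A has diagonal entries -5, -2, 2, 5.
So there are 2 positive, 2 negative pivots.
The rank is the number of nonzero pivots: 4.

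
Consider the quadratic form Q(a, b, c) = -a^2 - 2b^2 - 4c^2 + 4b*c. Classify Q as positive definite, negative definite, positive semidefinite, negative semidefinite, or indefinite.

The associated matrix is A = [[-1, 0, 0], [0, -2, 2], [0, 2, -4]].
Applying the same elementary operations to the rows and columns of A produces a congruent diagonal matrix with entries -1, -2, -2.
Counting signs: 3 negative.
Hence Q is negative definite.

negative definite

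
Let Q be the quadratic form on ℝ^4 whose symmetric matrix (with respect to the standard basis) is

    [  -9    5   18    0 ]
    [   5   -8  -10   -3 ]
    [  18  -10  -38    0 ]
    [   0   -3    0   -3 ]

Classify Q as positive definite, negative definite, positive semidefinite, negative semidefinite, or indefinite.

Congruent diagonalization of A (simultaneous row and column reduction) yields pivots -9, -47/9, -2, -60/47.
Counting signs: 4 negative.
Hence Q is negative definite.

negative definite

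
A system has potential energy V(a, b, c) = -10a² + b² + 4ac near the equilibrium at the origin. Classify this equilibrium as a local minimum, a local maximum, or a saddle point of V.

saddle point

The Hessian at the origin is H = [[-20, 0, 4], [0, 2, 0], [4, 0, 0]].
Applying the same elementary operations to the rows and columns of H produces a congruent diagonal matrix with entries -20, 2, 4/5.
So there are 2 positive, 1 negative pivots.
H is indefinite, so the origin is a saddle point.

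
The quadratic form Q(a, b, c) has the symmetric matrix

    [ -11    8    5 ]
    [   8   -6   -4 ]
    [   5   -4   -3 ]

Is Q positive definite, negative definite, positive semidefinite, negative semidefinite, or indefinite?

Row-reducing A symmetrically gives the diagonal entries -11, -2/11, 0.
That gives 2 negative, 1 zero pivots.
Hence Q is negative semidefinite.

negative semidefinite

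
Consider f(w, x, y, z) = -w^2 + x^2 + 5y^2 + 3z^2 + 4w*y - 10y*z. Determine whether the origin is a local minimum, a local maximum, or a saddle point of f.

The Hessian at the origin is H = [[-2, 0, 4, 0], [0, 2, 0, 0], [4, 0, 10, -10], [0, 0, -10, 6]].
Congruent diagonalization of H (simultaneous row and column reduction) yields pivots -2, 2, 18, 4/9.
That gives 3 positive, 1 negative pivots.
H is indefinite, so the origin is a saddle point.

saddle point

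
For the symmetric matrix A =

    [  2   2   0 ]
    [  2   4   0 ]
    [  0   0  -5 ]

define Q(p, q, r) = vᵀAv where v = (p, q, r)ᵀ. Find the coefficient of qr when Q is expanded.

The coefficient of qr is A[2,3] + A[3,2] = 2·0 = 0.

0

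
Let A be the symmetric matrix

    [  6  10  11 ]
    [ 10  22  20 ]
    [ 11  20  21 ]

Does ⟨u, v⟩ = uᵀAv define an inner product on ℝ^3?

yes

Leading principal minors: Δ_1 = 6, Δ_2 = 32, Δ_3 = 10.
All leading principal minors are positive, so by Sylvester's criterion Q is positive definite.
⟨·,·⟩ is an inner product exactly when A is positive definite.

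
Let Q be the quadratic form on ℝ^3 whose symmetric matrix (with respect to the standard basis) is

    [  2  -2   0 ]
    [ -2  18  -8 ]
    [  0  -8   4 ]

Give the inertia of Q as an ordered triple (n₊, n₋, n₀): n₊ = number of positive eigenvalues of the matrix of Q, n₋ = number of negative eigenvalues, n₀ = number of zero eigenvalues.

Congruent diagonalization of A (simultaneous row and column reduction) yields pivots 2, 16, 0.
That gives 2 positive, 1 zero pivots.

(2, 0, 1)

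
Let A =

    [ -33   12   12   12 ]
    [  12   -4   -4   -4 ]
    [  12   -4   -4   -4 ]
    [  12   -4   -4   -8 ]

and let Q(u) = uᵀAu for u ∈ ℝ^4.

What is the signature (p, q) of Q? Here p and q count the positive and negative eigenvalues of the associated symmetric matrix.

Row-reducing A symmetrically gives the diagonal entries -33, 4/11, 0, -4.
That gives 1 positive, 2 negative, 1 zero pivots.

(1, 2)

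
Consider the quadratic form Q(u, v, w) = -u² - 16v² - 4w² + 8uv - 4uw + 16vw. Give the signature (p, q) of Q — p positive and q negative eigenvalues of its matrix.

The symmetric matrix is A = [[-1, 4, -2], [4, -16, 8], [-2, 8, -4]].
Symmetric row and column elimination reduces A to a congruent diagonal form with pivots -1, 0, 0.
Counting signs: 1 negative, 2 zero.

(0, 1)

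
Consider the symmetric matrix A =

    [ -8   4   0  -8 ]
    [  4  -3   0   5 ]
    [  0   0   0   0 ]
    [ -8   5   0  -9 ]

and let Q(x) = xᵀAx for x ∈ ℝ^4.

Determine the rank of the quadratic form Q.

2

Applying the same elementary operations to the rows and columns of A produces a congruent diagonal matrix with entries -8, -1, 0, 0.
That gives 2 negative, 2 zero pivots.
The rank is the number of nonzero pivots: 2.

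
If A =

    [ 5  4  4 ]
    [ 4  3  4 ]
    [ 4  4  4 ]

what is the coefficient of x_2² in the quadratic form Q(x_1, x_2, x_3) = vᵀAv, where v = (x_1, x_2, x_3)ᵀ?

3

The coefficient of x_2² is the diagonal entry A[2,2] = 3.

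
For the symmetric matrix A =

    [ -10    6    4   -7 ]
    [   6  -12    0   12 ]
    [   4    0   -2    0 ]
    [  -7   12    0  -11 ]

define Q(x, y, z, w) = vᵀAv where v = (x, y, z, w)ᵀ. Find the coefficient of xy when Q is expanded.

12

The coefficient of xy is A[1,2] + A[2,1] = 2·6 = 12.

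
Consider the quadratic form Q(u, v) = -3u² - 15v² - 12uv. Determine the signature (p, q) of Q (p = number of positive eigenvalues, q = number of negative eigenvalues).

(0, 2)

Write A = [[-3, -6], [-6, -15]].
Symmetric row and column elimination reduces A to a congruent diagonal form with pivots -3, -3.
So there are 2 negative pivots.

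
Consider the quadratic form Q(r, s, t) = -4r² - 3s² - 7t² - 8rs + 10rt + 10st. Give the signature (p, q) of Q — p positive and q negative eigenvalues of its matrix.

(1, 2)

The symmetric matrix is A = [[-4, -4, 5], [-4, -3, 5], [5, 5, -7]].
An LDLᵀ factorisation of A has diagonal entries -4, 1, -3/4.
So there are 1 positive, 2 negative pivots.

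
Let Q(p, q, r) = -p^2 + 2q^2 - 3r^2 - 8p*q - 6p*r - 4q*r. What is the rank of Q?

Write A = [[-1, -4, -3], [-4, 2, -2], [-3, -2, -3]].
Congruent diagonalization of A (simultaneous row and column reduction) yields pivots -1, 18, 4/9.
Counting signs: 2 positive, 1 negative.
The rank is the number of nonzero pivots: 3.

3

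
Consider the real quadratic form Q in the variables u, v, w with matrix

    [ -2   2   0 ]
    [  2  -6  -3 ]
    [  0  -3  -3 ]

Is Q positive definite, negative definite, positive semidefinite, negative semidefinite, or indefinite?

negative definite

Congruent diagonalization of A (simultaneous row and column reduction) yields pivots -2, -4, -3/4.
Counting signs: 3 negative.
Hence Q is negative definite.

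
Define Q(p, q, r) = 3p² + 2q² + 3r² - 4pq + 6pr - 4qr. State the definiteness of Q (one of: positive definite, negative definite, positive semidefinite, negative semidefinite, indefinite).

positive semidefinite

The symmetric matrix is A = [[3, -2, 3], [-2, 2, -2], [3, -2, 3]].
Row-reducing A symmetrically gives the diagonal entries 3, 2/3, 0.
So there are 2 positive, 1 zero pivots.
Hence Q is positive semidefinite.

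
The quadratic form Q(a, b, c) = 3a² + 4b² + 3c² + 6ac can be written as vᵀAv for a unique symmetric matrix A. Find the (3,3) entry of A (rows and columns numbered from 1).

3

The coefficient of c² in Q is 3, and that is exactly A[3,3].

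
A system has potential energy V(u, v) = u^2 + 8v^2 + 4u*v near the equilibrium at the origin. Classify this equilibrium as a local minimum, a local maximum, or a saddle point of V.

The Hessian at the origin is H = [[2, 4], [4, 16]].
det H = 2·16 − (4)² = 16 > 0 and H[1,1] = 2 > 0, so H is positive definite.
Therefore the origin is a local minimum.

local minimum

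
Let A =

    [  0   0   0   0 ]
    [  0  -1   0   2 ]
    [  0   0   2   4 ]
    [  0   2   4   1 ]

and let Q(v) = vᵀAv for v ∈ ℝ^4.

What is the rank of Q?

3

Applying the same elementary operations to the rows and columns of A produces a congruent diagonal matrix with entries 0, -1, 2, -3.
So there are 1 positive, 2 negative, 1 zero pivots.
The rank is the number of nonzero pivots: 3.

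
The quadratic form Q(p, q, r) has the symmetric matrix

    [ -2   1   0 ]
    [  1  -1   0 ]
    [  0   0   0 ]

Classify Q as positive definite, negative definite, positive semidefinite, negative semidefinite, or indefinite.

Row-reducing A symmetrically gives the diagonal entries -2, -1/2, 0.
So there are 2 negative, 1 zero pivots.
Hence Q is negative semidefinite.

negative semidefinite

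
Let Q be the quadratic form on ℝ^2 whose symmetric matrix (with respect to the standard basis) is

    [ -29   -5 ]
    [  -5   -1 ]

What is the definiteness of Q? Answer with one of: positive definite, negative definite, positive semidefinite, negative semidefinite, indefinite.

negative definite

Applying the same elementary operations to the rows and columns of A produces a congruent diagonal matrix with entries -29, -4/29.
Counting signs: 2 negative.
Hence Q is negative definite.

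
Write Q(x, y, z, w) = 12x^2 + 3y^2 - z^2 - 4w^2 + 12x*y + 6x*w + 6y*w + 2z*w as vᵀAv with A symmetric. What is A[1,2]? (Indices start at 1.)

6

The coefficient of x·y in Q is 12. For a symmetric A this equals A[1,2] + A[2,1] = 2·A[1,2].
So A[1,2] = 12/2 = 6.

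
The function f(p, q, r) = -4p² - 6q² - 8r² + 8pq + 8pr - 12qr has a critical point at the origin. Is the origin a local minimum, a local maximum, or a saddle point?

The Hessian at the origin is H = [[-8, 8, 8], [8, -12, -12], [8, -12, -16]].
Row-reducing H symmetrically gives the diagonal entries -8, -4, -4.
So there are 3 negative pivots.
H is negative definite, so the origin is a strict local maximum.

local maximum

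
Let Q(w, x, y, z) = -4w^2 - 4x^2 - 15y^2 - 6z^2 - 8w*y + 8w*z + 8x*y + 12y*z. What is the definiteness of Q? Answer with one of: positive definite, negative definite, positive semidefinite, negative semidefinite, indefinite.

negative definite

The associated matrix is A = [[-4, 0, -4, 4], [0, -4, 4, 0], [-4, 4, -15, 6], [4, 0, 6, -6]].
Symmetric row and column elimination reduces A to a congruent diagonal form with pivots -4, -4, -7, -10/7.
So there are 4 negative pivots.
Hence Q is negative definite.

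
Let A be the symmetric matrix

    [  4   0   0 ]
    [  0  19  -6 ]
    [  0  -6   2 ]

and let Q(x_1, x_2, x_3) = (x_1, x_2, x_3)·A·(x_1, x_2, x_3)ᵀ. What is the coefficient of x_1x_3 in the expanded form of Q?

The coefficient of x_1x_3 is A[1,3] + A[3,1] = 2·0 = 0.

0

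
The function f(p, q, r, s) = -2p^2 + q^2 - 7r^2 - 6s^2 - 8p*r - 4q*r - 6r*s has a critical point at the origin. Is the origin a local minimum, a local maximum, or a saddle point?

The Hessian at the origin is H = [[-4, 0, -8, 0], [0, 2, -4, 0], [-8, -4, -14, -6], [0, 0, -6, -12]].
Row-reducing H symmetrically gives the diagonal entries -4, 2, -6, -6.
Counting signs: 1 positive, 3 negative.
H is indefinite, so the origin is a saddle point.

saddle point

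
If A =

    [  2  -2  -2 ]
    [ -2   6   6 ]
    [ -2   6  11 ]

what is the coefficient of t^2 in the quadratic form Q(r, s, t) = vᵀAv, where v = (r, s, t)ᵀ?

11

The coefficient of t^2 is the diagonal entry A[3,3] = 11.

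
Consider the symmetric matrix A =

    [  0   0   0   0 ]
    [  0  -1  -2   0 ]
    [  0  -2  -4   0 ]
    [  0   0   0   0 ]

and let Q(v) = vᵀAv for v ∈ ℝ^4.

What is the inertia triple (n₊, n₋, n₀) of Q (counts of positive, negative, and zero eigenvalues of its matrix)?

Applying the same elementary operations to the rows and columns of A produces a congruent diagonal matrix with entries 0, -1, 0, 0.
So there are 1 negative, 3 zero pivots.

(0, 1, 3)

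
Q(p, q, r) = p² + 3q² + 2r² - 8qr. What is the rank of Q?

The symmetric matrix is A = [[1, 0, 0], [0, 3, -4], [0, -4, 2]].
Congruent diagonalization of A (simultaneous row and column reduction) yields pivots 1, 3, -10/3.
That gives 2 positive, 1 negative pivots.
The rank is the number of nonzero pivots: 3.

3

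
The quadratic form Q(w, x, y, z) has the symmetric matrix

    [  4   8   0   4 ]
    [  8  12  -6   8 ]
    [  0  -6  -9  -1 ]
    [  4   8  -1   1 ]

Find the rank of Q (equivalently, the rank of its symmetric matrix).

Row reduction of A gives 4 nonzero rows, so rank A = 4.

4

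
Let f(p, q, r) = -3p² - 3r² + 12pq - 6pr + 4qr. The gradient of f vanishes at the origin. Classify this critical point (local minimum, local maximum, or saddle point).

saddle point

The Hessian at the origin is H = [[-6, 12, -6], [12, 0, 4], [-6, 4, -6]].
Congruent diagonalization of H (simultaneous row and column reduction) yields pivots -6, 24, -8/3.
So there are 1 positive, 2 negative pivots.
H is indefinite, so the origin is a saddle point.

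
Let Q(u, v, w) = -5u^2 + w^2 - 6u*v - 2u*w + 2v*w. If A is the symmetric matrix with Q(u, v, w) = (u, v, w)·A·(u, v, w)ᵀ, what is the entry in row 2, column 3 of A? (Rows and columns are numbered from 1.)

1

The coefficient of v·w in Q is 2. For a symmetric A this equals A[2,3] + A[3,2] = 2·A[2,3].
So A[2,3] = 2/2 = 1.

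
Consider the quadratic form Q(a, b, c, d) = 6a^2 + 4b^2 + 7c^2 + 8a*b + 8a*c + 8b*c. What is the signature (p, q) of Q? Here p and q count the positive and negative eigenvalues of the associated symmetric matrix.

(3, 0)

The associated matrix is A = [[6, 4, 4, 0], [4, 4, 4, 0], [4, 4, 7, 0], [0, 0, 0, 0]].
Symmetric row and column elimination reduces A to a congruent diagonal form with pivots 6, 4/3, 3, 0.
So there are 3 positive, 1 zero pivots.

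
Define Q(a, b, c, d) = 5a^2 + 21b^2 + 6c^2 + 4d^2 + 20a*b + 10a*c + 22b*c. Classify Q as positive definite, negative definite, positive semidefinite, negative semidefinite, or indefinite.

positive semidefinite

The symmetric matrix is A = [[5, 10, 5, 0], [10, 21, 11, 0], [5, 11, 6, 0], [0, 0, 0, 4]].
Congruent diagonalization of A (simultaneous row and column reduction) yields pivots 5, 1, 0, 4.
That gives 3 positive, 1 zero pivots.
Hence Q is positive semidefinite.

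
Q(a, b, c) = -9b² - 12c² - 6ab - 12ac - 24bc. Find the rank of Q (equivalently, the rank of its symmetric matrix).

2

The symmetric matrix is A = [[0, -3, -6], [-3, -9, -12], [-6, -12, -12]].
Row reduction of A gives 2 nonzero rows, so rank A = 2.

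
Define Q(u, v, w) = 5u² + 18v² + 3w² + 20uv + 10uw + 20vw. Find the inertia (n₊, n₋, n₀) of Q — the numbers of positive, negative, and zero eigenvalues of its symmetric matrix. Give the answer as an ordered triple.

(1, 2, 0)

Write A = [[5, 10, 5], [10, 18, 10], [5, 10, 3]].
Row-reducing A symmetrically gives the diagonal entries 5, -2, -2.
That gives 1 positive, 2 negative pivots.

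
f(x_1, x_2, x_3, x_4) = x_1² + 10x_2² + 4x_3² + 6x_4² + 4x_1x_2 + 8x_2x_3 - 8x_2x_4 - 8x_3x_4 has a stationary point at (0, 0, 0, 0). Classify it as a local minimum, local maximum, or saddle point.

local minimum

The Hessian at the origin is H = [[2, 4, 0, 0], [4, 20, 8, -8], [0, 8, 8, -8], [0, -8, -8, 12]].
An LDLᵀ factorisation of H has diagonal entries 2, 12, 8/3, 4.
Counting signs: 4 positive.
H is positive definite, so the origin is a strict local minimum.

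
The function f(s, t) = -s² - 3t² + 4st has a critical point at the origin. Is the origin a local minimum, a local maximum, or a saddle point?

saddle point

The Hessian at the origin is H = [[-2, 4], [4, -6]].
det H = -2·-6 − (4)² = -4 < 0, so H is indefinite.
Therefore the origin is a saddle point.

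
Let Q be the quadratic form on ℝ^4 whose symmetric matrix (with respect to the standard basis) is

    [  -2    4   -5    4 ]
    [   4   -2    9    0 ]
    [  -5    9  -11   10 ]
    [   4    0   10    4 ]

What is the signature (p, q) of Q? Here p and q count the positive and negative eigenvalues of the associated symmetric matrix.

Row-reducing A symmetrically gives the diagonal entries -2, 6, 4/3, 0.
Counting signs: 2 positive, 1 negative, 1 zero.

(2, 1)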